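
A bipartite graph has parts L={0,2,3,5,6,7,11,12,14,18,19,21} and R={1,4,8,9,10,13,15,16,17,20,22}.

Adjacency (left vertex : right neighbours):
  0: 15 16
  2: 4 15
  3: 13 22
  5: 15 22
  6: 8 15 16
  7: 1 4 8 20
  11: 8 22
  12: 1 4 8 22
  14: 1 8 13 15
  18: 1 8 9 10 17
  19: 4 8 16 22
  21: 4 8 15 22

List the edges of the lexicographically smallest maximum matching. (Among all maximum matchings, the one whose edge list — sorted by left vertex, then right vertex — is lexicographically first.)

|M| = 9 (so the lex-smallest maximum matching has 9 edges)
process left vertices in ascending order; for each, take the smallest-labelled available neighbour that still permits 9 edges overall, or leave it unmatched if none does
lex-smallest matching: {0-15, 2-4, 3-13, 5-22, 6-8, 7-20, 12-1, 18-9, 19-16}

Lex-smallest maximum matching: {(0,15), (2,4), (3,13), (5,22), (6,8), (7,20), (12,1), (18,9), (19,16)}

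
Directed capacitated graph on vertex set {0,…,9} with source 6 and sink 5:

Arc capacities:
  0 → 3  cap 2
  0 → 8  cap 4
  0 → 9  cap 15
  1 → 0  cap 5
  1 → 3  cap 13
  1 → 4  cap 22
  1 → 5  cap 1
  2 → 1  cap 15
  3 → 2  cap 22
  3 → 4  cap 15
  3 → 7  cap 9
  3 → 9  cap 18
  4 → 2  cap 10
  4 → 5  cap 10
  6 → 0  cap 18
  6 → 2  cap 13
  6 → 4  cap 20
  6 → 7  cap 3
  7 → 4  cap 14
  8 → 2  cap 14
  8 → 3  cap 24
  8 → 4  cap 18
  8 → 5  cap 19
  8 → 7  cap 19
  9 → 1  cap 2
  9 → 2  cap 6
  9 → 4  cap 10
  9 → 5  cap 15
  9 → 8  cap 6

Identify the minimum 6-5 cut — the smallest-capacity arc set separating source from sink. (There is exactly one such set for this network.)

Min-cut arcs: {(0,8), (1,5), (4,5), (9,5), (9,8)} (total capacity 36)

augment #1: 6→4→5 push 10
augment #2: 6→0→8→5 push 4
augment #3: 6→0→9→5 push 14
augment #4: 6→2→1→5 push 1
augment #5: 6→2→1→0→9→5 push 1
augment #6: 6→2→1→3→9→8→5 push 6
max flow = 36; residual-reachable set from 6 gives S-side
cut edges (S→T): {(0,8), (1,5), (4,5), (9,5), (9,8)} total cap 36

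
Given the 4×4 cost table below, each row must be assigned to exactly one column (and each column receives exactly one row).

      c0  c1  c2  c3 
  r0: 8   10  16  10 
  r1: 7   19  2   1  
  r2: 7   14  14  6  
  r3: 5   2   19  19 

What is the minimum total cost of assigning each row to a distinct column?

optimal assignment: row0→col0 (cost 8), row1→col2 (cost 2), row2→col3 (cost 6), row3→col1 (cost 2)
total = 8 + 2 + 6 + 2 = 18

Minimum assignment cost: 18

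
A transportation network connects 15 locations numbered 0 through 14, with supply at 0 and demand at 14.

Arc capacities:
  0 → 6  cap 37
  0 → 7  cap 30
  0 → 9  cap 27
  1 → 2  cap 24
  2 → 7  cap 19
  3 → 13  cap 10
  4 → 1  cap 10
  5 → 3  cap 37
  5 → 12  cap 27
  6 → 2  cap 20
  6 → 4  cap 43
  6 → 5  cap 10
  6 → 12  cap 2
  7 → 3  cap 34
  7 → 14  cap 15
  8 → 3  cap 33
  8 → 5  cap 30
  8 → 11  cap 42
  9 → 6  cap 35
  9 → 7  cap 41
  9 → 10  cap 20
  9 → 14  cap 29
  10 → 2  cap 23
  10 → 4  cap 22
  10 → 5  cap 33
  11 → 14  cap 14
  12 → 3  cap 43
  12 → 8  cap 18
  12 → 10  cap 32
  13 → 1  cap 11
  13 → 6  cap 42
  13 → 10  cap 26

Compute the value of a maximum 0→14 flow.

Maximum flow value: 56

augment #1: 0→7→14 bottleneck 15, total now 15
augment #2: 0→9→14 bottleneck 27, total now 42
augment #3: 0→6→12→8→11→14 bottleneck 2, total now 44
augment #4: 0→6→5→12→8→11→14 bottleneck 10, total now 54
augment #5: 0→7→3→13→10→5→12→8→11→14 bottleneck 2, total now 56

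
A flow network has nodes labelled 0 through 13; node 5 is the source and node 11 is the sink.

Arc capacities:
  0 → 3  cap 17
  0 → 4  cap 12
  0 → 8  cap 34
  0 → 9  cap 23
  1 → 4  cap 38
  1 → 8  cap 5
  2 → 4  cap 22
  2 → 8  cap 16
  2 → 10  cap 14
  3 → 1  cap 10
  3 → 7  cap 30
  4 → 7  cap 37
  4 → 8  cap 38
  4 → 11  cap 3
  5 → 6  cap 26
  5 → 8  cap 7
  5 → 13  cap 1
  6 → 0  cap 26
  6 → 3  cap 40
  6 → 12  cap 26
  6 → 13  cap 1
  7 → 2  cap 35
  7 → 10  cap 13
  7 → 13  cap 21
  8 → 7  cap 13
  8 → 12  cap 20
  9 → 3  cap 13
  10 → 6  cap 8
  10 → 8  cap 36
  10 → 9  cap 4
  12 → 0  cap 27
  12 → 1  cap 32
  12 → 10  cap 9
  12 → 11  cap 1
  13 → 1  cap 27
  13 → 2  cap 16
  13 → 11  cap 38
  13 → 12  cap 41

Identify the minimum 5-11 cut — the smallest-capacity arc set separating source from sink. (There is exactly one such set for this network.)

augment #1: 5→13→11 push 1
augment #2: 5→6→12→11 push 1
augment #3: 5→6→13→11 push 1
augment #4: 5→6→0→4→11 push 3
augment #5: 5→8→7→13→11 push 7
augment #6: 5→6→3→7→13→11 push 14
max flow = 27; residual-reachable set from 5 gives S-side
cut edges (S→T): {(4,11), (5,13), (6,13), (7,13), (12,11)} total cap 27

Min-cut arcs: {(4,11), (5,13), (6,13), (7,13), (12,11)} (total capacity 27)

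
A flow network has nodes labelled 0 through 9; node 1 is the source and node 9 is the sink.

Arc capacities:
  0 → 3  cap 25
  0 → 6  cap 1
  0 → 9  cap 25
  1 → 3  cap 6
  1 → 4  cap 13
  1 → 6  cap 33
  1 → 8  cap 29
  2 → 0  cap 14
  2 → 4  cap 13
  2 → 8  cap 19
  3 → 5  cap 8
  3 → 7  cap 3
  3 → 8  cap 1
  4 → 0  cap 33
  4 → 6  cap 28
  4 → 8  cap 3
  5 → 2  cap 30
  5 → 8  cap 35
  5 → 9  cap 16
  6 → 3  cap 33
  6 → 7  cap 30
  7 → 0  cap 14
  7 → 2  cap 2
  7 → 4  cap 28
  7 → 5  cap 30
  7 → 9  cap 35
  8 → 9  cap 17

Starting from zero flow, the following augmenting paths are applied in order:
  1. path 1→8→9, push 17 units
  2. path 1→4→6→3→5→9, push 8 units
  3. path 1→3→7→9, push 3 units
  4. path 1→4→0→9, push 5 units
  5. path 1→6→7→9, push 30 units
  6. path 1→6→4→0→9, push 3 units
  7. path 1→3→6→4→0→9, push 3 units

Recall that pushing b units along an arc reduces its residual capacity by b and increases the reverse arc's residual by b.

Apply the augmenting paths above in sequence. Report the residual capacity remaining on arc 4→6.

after path 1 (1→8→9, push 17): res(4,6)=28
after path 2 (1→4→6→3→5→9, push 8): res(4,6)=20
after path 3 (1→3→7→9, push 3): res(4,6)=20
after path 4 (1→4→0→9, push 5): res(4,6)=20
after path 5 (1→6→7→9, push 30): res(4,6)=20
after path 6 (1→6→4→0→9, push 3): res(4,6)=23
after path 7 (1→3→6→4→0→9, push 3): res(4,6)=26

Residual capacity of (4,6): 26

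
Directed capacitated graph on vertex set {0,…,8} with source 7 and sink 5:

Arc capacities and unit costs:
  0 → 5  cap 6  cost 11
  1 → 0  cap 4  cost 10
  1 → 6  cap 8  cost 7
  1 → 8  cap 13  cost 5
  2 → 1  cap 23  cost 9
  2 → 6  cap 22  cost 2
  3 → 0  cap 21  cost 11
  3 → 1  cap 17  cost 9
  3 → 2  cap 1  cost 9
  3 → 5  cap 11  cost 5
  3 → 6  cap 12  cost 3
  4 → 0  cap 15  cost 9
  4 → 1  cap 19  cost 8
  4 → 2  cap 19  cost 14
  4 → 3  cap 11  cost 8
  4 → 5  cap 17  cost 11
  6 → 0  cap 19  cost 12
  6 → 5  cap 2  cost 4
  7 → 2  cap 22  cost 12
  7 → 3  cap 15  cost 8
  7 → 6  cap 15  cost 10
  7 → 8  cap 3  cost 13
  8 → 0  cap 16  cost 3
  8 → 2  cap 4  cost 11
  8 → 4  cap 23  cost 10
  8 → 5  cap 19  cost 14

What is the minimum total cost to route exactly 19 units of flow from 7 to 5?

shortest-cost path #1: 7→3→5 push 11 @ unit cost 13 (adds 143)
shortest-cost path #2: 7→6→5 push 2 @ unit cost 14 (adds 28)
shortest-cost path #3: 7→8→5 push 3 @ unit cost 27 (adds 81)
shortest-cost path #4: 7→3→0→5 push 3 @ unit cost 30 (adds 90)
total cost = 342

Minimum cost for 19 units: 342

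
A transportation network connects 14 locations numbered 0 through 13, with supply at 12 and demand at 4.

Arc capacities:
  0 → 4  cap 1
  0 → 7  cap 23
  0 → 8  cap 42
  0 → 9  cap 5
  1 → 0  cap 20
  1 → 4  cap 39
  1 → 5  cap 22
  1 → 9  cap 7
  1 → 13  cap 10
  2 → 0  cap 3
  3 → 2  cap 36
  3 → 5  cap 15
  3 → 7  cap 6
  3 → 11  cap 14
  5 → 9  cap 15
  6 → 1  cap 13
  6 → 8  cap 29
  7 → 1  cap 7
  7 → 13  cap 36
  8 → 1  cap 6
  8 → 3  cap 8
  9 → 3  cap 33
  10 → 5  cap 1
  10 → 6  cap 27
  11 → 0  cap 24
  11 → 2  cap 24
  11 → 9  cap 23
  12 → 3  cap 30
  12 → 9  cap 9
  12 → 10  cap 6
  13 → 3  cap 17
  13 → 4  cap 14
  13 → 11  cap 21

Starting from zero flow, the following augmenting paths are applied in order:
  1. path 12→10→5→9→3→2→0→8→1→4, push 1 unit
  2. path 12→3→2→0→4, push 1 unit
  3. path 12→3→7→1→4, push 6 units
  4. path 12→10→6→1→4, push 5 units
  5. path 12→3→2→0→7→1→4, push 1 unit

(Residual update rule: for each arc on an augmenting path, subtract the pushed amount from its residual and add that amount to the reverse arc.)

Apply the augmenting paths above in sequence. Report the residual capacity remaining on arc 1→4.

after path 1 (12→10→5→9→3→2→0→8→1→4, push 1): res(1,4)=38
after path 2 (12→3→2→0→4, push 1): res(1,4)=38
after path 3 (12→3→7→1→4, push 6): res(1,4)=32
after path 4 (12→10→6→1→4, push 5): res(1,4)=27
after path 5 (12→3→2→0→7→1→4, push 1): res(1,4)=26

Residual capacity of (1,4): 26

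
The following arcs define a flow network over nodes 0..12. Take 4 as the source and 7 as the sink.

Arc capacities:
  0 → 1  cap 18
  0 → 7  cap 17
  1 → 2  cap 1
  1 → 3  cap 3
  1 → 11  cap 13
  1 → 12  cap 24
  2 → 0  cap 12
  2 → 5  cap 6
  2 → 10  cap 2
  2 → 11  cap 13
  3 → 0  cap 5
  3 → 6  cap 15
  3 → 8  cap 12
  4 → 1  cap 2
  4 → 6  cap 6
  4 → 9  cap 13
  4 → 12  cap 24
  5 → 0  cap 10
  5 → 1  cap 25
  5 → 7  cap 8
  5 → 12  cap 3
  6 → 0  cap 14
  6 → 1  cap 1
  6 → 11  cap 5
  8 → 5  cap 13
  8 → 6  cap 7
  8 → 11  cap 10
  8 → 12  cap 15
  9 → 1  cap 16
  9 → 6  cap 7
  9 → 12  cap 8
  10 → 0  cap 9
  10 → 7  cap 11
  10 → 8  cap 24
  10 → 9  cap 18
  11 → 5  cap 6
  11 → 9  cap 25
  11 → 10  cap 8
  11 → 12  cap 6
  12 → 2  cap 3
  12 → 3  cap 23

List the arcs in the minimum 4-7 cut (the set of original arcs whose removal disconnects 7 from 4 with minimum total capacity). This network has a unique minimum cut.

Min-cut arcs: {(0,7), (2,10), (5,7), (11,10)} (total capacity 35)

augment #1: 4→6→0→7 push 6
augment #2: 4→1→2→0→7 push 1
augment #3: 4→1→3→0→7 push 1
augment #4: 4→9→6→0→7 push 7
augment #5: 4→12→2→0→7 push 2
augment #6: 4→12→2→5→7 push 1
augment #7: 4→9→1→11→5→7 push 6
augment #8: 4→12→3→8→5→7 push 1
augment #9: 4→12→3→0→2→10→7 push 2
augment #10: 4→12→3→1→11→10→7 push 1
augment #11: 4→12→3→6→11→10→7 push 5
augment #12: 4→12→3→8→11→10→7 push 2
max flow = 35; residual-reachable set from 4 gives S-side
cut edges (S→T): {(0,7), (2,10), (5,7), (11,10)} total cap 35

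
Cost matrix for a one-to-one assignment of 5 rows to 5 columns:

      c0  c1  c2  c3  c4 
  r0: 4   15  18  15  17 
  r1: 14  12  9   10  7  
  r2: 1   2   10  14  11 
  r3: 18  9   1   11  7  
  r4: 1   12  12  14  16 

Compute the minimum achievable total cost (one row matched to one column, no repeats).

Minimum assignment cost: 26

optimal assignment: row0→col3 (cost 15), row1→col4 (cost 7), row2→col1 (cost 2), row3→col2 (cost 1), row4→col0 (cost 1)
total = 15 + 7 + 2 + 1 + 1 = 26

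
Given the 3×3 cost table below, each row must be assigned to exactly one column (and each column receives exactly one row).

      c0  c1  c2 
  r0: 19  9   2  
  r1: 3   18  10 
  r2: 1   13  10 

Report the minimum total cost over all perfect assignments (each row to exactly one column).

Minimum assignment cost: 18

optimal assignment: row0→col2 (cost 2), row1→col0 (cost 3), row2→col1 (cost 13)
total = 2 + 3 + 13 = 18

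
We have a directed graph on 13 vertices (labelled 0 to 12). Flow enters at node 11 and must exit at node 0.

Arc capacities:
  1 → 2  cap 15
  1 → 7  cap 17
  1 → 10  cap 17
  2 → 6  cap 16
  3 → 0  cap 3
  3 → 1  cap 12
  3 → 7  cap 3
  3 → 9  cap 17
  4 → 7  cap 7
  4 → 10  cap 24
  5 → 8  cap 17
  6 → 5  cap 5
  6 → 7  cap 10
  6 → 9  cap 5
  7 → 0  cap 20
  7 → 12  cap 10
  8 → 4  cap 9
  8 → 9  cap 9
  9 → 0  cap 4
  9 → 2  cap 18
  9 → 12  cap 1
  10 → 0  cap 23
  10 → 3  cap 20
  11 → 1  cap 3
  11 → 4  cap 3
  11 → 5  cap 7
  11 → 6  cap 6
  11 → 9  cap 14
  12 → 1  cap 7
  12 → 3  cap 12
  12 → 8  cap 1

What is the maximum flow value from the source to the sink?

augment #1: 11→9→0 bottleneck 4, total now 4
augment #2: 11→1→7→0 bottleneck 3, total now 7
augment #3: 11→4→7→0 bottleneck 3, total now 10
augment #4: 11→6→7→0 bottleneck 6, total now 16
augment #5: 11→9→12→3→0 bottleneck 1, total now 17
augment #6: 11→5→8→4→7→0 bottleneck 4, total now 21
augment #7: 11→5→8→4→10→0 bottleneck 3, total now 24
augment #8: 11→9→2→6→7→0 bottleneck 4, total now 28
augment #9: 11→9→2→6→5→8→4→10→0 bottleneck 2, total now 30

Maximum flow value: 30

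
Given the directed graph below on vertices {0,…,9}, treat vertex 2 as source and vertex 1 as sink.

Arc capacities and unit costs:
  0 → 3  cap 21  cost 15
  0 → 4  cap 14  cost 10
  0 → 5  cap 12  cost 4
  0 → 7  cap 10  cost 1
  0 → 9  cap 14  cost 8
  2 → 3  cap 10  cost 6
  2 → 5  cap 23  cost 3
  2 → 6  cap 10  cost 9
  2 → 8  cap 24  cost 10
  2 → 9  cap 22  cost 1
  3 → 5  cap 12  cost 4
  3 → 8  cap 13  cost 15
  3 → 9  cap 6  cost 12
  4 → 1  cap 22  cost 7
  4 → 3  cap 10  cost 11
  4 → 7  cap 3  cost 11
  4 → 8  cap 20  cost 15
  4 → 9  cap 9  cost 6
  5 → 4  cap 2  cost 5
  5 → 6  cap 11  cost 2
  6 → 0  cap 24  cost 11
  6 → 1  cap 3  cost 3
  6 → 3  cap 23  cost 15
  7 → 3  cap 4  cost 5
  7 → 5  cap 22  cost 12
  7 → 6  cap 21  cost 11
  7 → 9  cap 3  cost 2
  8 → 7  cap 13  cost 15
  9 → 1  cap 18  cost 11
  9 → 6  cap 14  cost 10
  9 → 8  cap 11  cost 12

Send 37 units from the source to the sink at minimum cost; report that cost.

Minimum cost for 37 units: 756

shortest-cost path #1: 2→5→6→1 push 3 @ unit cost 8 (adds 24)
shortest-cost path #2: 2→9→1 push 18 @ unit cost 12 (adds 216)
shortest-cost path #3: 2→5→4→1 push 2 @ unit cost 15 (adds 30)
shortest-cost path #4: 2→5→6→0→4→1 push 8 @ unit cost 33 (adds 264)
shortest-cost path #5: 2→6→0→4→1 push 6 @ unit cost 37 (adds 222)
total cost = 756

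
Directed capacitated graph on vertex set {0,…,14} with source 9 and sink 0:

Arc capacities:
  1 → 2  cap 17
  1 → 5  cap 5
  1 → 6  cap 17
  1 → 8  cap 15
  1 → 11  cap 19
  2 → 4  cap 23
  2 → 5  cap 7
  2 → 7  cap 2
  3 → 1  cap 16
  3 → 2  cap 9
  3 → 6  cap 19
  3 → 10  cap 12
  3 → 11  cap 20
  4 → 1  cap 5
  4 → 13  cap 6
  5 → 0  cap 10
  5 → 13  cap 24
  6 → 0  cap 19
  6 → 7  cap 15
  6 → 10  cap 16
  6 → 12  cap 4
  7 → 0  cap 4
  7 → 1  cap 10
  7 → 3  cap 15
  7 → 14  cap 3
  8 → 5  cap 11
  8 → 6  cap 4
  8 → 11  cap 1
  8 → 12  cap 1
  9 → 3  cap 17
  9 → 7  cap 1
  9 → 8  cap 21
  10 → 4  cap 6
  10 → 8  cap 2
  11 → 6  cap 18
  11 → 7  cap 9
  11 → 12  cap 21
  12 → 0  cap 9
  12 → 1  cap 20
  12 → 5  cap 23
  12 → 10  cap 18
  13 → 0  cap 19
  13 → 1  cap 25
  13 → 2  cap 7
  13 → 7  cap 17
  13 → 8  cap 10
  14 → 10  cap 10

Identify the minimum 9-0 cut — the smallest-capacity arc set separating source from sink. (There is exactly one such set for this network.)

augment #1: 9→7→0 push 1
augment #2: 9→3→6→0 push 17
augment #3: 9→8→5→0 push 10
augment #4: 9→8→6→0 push 2
augment #5: 9→8→12→0 push 1
augment #6: 9→8→5→13→0 push 1
augment #7: 9→8→6→7→0 push 2
augment #8: 9→8→11→7→0 push 1
max flow = 35; residual-reachable set from 9 gives S-side
cut edges (S→T): {(8,5), (8,6), (8,11), (8,12), (9,3), (9,7)} total cap 35

Min-cut arcs: {(8,5), (8,6), (8,11), (8,12), (9,3), (9,7)} (total capacity 35)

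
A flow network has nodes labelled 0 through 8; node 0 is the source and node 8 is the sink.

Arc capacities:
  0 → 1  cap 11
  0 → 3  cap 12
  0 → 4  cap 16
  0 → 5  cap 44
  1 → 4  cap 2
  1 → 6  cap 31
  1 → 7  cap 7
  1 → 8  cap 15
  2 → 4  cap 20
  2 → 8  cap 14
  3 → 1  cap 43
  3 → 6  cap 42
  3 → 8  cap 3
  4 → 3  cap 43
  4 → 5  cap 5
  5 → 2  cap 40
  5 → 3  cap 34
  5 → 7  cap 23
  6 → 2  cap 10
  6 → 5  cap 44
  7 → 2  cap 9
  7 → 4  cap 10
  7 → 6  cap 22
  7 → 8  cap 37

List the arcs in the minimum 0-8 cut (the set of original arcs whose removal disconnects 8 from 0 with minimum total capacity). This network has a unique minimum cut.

Min-cut arcs: {(1,7), (1,8), (2,8), (3,8), (5,7)} (total capacity 62)

augment #1: 0→1→8 push 11
augment #2: 0→3→8 push 3
augment #3: 0→3→1→8 push 4
augment #4: 0→5→2→8 push 14
augment #5: 0→5→7→8 push 23
augment #6: 0→3→1→7→8 push 5
augment #7: 0→4→3→1→7→8 push 2
max flow = 62; residual-reachable set from 0 gives S-side
cut edges (S→T): {(1,7), (1,8), (2,8), (3,8), (5,7)} total cap 62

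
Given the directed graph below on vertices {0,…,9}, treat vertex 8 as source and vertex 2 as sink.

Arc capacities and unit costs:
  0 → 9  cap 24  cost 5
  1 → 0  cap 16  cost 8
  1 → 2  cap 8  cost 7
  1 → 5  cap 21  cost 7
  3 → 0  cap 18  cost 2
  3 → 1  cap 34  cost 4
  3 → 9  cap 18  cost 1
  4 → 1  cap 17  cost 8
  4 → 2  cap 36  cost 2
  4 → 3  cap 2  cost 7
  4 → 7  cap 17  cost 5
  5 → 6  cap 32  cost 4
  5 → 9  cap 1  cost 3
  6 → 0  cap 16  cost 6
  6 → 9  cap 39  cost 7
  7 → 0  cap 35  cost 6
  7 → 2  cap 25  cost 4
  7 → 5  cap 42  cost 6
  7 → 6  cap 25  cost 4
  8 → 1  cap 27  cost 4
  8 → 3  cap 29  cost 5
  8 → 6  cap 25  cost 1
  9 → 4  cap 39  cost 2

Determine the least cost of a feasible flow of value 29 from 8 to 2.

shortest-cost path #1: 8→3→9→4→2 push 18 @ unit cost 10 (adds 180)
shortest-cost path #2: 8→1→2 push 8 @ unit cost 11 (adds 88)
shortest-cost path #3: 8→6→9→4→2 push 3 @ unit cost 12 (adds 36)
total cost = 304

Minimum cost for 29 units: 304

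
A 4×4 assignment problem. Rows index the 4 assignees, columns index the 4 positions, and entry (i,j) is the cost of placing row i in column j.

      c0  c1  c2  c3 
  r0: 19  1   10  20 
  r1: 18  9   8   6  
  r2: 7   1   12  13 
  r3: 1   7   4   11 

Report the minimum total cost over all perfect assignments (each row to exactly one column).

one of 2 optimal assignments: row0→col1 (cost 1), row1→col3 (cost 6), row2→col0 (cost 7), row3→col2 (cost 4)
total = 1 + 6 + 7 + 4 = 18

Minimum assignment cost: 18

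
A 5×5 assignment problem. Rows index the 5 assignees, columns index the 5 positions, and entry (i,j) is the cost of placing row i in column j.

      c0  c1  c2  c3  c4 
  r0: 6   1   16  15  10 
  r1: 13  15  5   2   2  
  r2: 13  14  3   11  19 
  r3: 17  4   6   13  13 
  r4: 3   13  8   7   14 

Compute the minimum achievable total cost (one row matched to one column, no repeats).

one of 4 optimal assignments: row0→col0 (cost 6), row1→col4 (cost 2), row2→col2 (cost 3), row3→col1 (cost 4), row4→col3 (cost 7)
total = 6 + 2 + 3 + 4 + 7 = 22

Minimum assignment cost: 22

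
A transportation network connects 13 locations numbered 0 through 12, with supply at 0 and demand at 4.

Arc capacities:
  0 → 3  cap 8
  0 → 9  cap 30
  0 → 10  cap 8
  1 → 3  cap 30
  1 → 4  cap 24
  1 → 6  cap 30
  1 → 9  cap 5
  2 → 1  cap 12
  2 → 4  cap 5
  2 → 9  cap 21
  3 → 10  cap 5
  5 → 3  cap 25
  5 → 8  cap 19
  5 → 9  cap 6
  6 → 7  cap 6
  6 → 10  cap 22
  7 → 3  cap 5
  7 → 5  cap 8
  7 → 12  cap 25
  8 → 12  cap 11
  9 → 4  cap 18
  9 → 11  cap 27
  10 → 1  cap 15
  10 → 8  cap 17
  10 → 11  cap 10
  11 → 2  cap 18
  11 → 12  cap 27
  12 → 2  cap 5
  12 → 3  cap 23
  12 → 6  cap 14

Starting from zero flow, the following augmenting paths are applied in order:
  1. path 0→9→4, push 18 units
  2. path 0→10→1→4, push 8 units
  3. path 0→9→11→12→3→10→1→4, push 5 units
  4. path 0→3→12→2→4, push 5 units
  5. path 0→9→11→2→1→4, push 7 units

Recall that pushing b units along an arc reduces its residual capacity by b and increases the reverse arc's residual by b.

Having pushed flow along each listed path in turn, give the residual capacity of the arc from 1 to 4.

Residual capacity of (1,4): 4

after path 1 (0→9→4, push 18): res(1,4)=24
after path 2 (0→10→1→4, push 8): res(1,4)=16
after path 3 (0→9→11→12→3→10→1→4, push 5): res(1,4)=11
after path 4 (0→3→12→2→4, push 5): res(1,4)=11
after path 5 (0→9→11→2→1→4, push 7): res(1,4)=4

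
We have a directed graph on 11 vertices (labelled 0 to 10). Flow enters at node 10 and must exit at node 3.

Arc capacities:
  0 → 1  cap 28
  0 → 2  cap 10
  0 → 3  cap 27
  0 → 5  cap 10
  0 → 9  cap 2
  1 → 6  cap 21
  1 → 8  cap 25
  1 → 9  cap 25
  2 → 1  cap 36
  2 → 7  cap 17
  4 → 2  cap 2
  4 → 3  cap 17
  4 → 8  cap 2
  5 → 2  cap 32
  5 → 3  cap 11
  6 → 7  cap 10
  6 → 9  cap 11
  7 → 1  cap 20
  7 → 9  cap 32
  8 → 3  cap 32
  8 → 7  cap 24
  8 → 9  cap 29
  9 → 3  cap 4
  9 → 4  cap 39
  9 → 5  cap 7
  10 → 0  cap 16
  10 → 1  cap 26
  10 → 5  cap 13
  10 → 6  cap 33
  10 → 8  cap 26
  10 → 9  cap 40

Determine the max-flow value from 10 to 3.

Maximum flow value: 80

augment #1: 10→0→3 bottleneck 16, total now 16
augment #2: 10→5→3 bottleneck 11, total now 27
augment #3: 10→8→3 bottleneck 26, total now 53
augment #4: 10→9→3 bottleneck 4, total now 57
augment #5: 10→1→8→3 bottleneck 6, total now 63
augment #6: 10→9→4→3 bottleneck 17, total now 80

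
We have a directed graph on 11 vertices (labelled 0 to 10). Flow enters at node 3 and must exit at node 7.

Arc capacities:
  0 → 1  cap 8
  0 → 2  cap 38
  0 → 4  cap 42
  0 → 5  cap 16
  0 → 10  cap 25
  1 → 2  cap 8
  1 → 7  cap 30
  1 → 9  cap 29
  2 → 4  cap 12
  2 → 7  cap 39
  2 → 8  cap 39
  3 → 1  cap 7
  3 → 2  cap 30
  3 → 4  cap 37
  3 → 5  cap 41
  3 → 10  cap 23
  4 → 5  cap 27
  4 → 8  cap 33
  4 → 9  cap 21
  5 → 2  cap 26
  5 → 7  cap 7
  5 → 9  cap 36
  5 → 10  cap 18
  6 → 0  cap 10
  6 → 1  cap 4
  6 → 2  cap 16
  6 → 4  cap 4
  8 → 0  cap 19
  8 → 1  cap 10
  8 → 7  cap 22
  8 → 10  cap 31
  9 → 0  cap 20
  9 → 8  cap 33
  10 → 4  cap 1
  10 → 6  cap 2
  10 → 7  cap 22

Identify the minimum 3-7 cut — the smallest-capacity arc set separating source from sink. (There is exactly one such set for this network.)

augment #1: 3→1→7 push 7
augment #2: 3→2→7 push 30
augment #3: 3→5→7 push 7
augment #4: 3→10→7 push 22
augment #5: 3→4→8→7 push 22
augment #6: 3→5→2→7 push 9
augment #7: 3→4→8→1→7 push 10
augment #8: 3→10→6→1→7 push 1
augment #9: 3→4→8→0→1→7 push 1
augment #10: 3→4→9→0→1→7 push 4
augment #11: 3→5→9→0→1→7 push 3
augment #12: 3→5→10→6→1→7 push 1
max flow = 117; residual-reachable set from 3 gives S-side
cut edges (S→T): {(0,1), (2,7), (3,1), (5,7), (8,1), (8,7), (10,6), (10,7)} total cap 117

Min-cut arcs: {(0,1), (2,7), (3,1), (5,7), (8,1), (8,7), (10,6), (10,7)} (total capacity 117)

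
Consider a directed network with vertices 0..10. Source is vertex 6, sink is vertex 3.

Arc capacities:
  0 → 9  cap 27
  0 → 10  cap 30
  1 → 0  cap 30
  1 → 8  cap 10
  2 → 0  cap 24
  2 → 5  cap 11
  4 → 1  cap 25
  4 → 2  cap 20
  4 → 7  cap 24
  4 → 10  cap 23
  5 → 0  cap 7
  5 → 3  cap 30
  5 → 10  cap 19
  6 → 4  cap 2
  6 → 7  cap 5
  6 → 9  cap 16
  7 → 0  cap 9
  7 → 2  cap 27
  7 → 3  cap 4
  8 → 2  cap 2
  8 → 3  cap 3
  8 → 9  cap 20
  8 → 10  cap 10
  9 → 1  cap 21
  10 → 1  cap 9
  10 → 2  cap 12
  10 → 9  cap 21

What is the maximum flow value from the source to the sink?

Maximum flow value: 18

augment #1: 6→7→3 bottleneck 4, total now 4
augment #2: 6→4→1→8→3 bottleneck 2, total now 6
augment #3: 6→7→2→5→3 bottleneck 1, total now 7
augment #4: 6→9→1→8→3 bottleneck 1, total now 8
augment #5: 6→9→1→4→2→5→3 bottleneck 2, total now 10
augment #6: 6→9→1→8→2→5→3 bottleneck 2, total now 12
augment #7: 6→9→1→0→10→2→5→3 bottleneck 6, total now 18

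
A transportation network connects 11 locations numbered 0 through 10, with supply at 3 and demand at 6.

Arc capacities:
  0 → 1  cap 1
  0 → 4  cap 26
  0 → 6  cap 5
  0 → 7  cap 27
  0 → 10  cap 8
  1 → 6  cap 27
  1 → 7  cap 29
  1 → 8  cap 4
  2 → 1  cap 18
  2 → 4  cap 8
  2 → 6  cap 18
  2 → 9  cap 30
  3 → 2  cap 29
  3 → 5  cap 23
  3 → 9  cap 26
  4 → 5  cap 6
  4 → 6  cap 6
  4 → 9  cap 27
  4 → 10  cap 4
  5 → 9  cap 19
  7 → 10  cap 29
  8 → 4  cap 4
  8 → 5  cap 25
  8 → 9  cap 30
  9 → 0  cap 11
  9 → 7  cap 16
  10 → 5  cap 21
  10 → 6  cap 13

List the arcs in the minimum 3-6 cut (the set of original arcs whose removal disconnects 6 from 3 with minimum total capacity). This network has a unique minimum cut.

Min-cut arcs: {(3,2), (9,0), (10,6)} (total capacity 53)

augment #1: 3→2→6 push 18
augment #2: 3→2→1→6 push 11
augment #3: 3→9→0→6 push 5
augment #4: 3→9→0→1→6 push 1
augment #5: 3→9→0→4→6 push 5
augment #6: 3→9→7→10→6 push 13
max flow = 53; residual-reachable set from 3 gives S-side
cut edges (S→T): {(3,2), (9,0), (10,6)} total cap 53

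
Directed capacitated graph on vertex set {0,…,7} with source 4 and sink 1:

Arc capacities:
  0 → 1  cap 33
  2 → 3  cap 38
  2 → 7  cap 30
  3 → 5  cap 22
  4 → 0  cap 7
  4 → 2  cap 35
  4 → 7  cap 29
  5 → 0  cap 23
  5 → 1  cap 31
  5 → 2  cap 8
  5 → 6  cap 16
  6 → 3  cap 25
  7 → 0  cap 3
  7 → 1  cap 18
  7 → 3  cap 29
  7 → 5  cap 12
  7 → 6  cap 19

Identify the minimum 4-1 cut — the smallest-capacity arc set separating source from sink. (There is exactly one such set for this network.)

augment #1: 4→0→1 push 7
augment #2: 4→7→1 push 18
augment #3: 4→7→0→1 push 3
augment #4: 4→7→5→1 push 8
augment #5: 4→2→3→5→1 push 22
augment #6: 4→2→7→5→1 push 1
augment #7: 4→2→7→5→0→1 push 3
max flow = 62; residual-reachable set from 4 gives S-side
cut edges (S→T): {(3,5), (4,0), (7,0), (7,1), (7,5)} total cap 62

Min-cut arcs: {(3,5), (4,0), (7,0), (7,1), (7,5)} (total capacity 62)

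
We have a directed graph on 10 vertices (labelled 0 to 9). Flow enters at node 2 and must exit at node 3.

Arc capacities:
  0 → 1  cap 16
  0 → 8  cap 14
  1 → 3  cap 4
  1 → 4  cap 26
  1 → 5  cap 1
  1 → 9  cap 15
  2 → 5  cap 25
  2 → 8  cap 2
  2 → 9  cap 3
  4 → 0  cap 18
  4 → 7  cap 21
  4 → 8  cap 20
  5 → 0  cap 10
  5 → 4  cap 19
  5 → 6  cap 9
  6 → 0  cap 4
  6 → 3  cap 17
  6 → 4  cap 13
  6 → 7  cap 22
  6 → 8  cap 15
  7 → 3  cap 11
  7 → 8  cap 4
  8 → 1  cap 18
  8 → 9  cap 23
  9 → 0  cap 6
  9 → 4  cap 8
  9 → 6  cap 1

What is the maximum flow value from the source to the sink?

Maximum flow value: 25

augment #1: 2→5→6→3 bottleneck 9, total now 9
augment #2: 2→8→1→3 bottleneck 2, total now 11
augment #3: 2→9→6→3 bottleneck 1, total now 12
augment #4: 2→5→0→1→3 bottleneck 2, total now 14
augment #5: 2→5→4→7→3 bottleneck 11, total now 25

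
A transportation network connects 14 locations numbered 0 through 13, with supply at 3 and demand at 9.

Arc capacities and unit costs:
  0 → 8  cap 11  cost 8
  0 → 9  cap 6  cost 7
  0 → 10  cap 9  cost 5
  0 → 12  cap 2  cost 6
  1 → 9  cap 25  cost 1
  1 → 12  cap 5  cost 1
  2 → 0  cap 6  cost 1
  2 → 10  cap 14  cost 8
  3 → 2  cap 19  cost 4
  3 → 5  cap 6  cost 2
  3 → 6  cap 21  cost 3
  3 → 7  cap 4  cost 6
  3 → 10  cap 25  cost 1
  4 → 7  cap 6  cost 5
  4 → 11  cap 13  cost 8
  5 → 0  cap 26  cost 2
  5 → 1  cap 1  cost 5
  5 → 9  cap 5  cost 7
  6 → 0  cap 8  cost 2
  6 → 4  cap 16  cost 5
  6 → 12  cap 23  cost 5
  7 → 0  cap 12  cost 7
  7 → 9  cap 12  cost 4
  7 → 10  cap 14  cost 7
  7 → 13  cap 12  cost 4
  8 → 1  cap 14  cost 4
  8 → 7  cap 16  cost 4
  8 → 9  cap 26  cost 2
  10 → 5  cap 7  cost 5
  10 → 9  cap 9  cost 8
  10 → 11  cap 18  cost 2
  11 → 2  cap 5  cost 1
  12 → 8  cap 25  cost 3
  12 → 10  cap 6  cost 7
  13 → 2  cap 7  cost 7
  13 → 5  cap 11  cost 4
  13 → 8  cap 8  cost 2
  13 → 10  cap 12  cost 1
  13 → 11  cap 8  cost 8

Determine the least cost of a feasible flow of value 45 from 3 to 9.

Minimum cost for 45 units: 506

shortest-cost path #1: 3→5→1→9 push 1 @ unit cost 8 (adds 8)
shortest-cost path #2: 3→5→9 push 5 @ unit cost 9 (adds 45)
shortest-cost path #3: 3→10→9 push 9 @ unit cost 9 (adds 81)
shortest-cost path #4: 3→7→9 push 4 @ unit cost 10 (adds 40)
shortest-cost path #5: 3→6→0→9 push 6 @ unit cost 12 (adds 72)
shortest-cost path #6: 3→6→12→8→9 push 15 @ unit cost 13 (adds 195)
shortest-cost path #7: 3→2→0→6→12→8→9 push 5 @ unit cost 13 (adds 65)
total cost = 506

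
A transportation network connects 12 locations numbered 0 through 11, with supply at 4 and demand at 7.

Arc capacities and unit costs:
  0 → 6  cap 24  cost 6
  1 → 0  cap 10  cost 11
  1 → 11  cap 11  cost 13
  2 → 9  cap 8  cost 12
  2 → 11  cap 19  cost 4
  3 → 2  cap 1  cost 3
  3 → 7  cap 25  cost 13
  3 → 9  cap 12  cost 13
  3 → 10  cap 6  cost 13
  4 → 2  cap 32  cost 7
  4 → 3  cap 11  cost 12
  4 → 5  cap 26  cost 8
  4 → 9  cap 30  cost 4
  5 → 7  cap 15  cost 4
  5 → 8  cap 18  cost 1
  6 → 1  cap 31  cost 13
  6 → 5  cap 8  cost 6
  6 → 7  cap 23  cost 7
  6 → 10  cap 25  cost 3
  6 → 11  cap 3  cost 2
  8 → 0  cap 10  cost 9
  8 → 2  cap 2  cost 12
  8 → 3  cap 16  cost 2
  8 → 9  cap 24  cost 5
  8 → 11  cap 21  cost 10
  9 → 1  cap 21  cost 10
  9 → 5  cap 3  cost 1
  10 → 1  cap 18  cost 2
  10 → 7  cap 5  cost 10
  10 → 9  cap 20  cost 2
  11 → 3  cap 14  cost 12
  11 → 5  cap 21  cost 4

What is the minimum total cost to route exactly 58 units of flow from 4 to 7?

shortest-cost path #1: 4→9→5→7 push 3 @ unit cost 9 (adds 27)
shortest-cost path #2: 4→5→7 push 12 @ unit cost 12 (adds 144)
shortest-cost path #3: 4→5→8→3→7 push 14 @ unit cost 24 (adds 336)
shortest-cost path #4: 4→3→7 push 11 @ unit cost 25 (adds 275)
shortest-cost path #5: 4→9→1→0→6→7 push 10 @ unit cost 38 (adds 380)
shortest-cost path #6: 4→2→11→5→8→0→6→7 push 4 @ unit cost 38 (adds 152)
shortest-cost path #7: 4→2→11→3→8→0→6→7 push 4 @ unit cost 43 (adds 172)
total cost = 1486

Minimum cost for 58 units: 1486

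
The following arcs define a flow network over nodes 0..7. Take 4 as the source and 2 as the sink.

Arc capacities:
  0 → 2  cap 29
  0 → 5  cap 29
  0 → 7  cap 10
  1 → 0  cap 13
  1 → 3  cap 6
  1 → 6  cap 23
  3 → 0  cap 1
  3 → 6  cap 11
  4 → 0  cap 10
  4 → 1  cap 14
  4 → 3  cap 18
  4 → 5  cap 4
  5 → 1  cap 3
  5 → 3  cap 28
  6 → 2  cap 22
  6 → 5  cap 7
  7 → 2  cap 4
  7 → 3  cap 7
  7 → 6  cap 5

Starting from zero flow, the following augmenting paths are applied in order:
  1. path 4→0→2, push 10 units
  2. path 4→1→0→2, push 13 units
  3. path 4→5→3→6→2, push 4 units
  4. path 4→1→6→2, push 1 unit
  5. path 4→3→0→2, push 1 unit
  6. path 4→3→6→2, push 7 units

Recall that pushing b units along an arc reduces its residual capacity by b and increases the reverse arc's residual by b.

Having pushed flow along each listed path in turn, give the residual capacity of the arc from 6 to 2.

after path 1 (4→0→2, push 10): res(6,2)=22
after path 2 (4→1→0→2, push 13): res(6,2)=22
after path 3 (4→5→3→6→2, push 4): res(6,2)=18
after path 4 (4→1→6→2, push 1): res(6,2)=17
after path 5 (4→3→0→2, push 1): res(6,2)=17
after path 6 (4→3→6→2, push 7): res(6,2)=10

Residual capacity of (6,2): 10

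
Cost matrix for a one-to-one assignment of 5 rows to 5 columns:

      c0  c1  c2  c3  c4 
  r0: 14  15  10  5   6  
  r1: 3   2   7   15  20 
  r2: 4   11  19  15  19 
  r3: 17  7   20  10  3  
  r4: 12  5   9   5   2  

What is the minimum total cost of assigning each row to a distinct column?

optimal assignment: row0→col3 (cost 5), row1→col1 (cost 2), row2→col0 (cost 4), row3→col4 (cost 3), row4→col2 (cost 9)
total = 5 + 2 + 4 + 3 + 9 = 23

Minimum assignment cost: 23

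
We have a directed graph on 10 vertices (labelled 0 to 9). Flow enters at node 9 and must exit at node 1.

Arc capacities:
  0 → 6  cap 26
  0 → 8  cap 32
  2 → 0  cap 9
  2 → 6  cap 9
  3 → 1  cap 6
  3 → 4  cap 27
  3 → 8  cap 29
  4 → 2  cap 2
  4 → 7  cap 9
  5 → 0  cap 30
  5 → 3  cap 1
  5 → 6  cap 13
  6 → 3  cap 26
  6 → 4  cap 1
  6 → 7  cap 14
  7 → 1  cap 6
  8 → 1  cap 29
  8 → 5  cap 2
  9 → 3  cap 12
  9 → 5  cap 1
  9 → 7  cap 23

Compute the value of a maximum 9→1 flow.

Maximum flow value: 19

augment #1: 9→3→1 bottleneck 6, total now 6
augment #2: 9→7→1 bottleneck 6, total now 12
augment #3: 9→3→8→1 bottleneck 6, total now 18
augment #4: 9→5→0→8→1 bottleneck 1, total now 19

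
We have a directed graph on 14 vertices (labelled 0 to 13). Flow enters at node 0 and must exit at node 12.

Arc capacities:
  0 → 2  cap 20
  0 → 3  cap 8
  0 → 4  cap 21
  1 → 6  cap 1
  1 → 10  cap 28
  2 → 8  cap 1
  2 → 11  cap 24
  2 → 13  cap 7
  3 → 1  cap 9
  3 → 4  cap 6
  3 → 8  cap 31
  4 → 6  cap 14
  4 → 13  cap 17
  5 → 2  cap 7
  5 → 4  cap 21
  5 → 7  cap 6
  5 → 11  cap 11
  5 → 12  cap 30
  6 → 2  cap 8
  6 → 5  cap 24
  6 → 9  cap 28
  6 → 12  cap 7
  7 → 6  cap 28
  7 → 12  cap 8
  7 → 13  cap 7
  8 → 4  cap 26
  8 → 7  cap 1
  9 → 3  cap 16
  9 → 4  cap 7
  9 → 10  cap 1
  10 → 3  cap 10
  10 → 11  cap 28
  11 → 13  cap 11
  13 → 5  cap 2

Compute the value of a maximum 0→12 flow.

augment #1: 0→4→6→12 bottleneck 7, total now 7
augment #2: 0→2→8→7→12 bottleneck 1, total now 8
augment #3: 0→2→13→5→12 bottleneck 2, total now 10
augment #4: 0→4→6→5→12 bottleneck 7, total now 17
augment #5: 0→3→1→6→5→12 bottleneck 1, total now 18

Maximum flow value: 18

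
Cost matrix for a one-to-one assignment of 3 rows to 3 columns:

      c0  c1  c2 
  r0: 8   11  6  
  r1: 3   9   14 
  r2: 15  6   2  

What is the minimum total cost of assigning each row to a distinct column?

Minimum assignment cost: 15

optimal assignment: row0→col2 (cost 6), row1→col0 (cost 3), row2→col1 (cost 6)
total = 6 + 3 + 6 = 15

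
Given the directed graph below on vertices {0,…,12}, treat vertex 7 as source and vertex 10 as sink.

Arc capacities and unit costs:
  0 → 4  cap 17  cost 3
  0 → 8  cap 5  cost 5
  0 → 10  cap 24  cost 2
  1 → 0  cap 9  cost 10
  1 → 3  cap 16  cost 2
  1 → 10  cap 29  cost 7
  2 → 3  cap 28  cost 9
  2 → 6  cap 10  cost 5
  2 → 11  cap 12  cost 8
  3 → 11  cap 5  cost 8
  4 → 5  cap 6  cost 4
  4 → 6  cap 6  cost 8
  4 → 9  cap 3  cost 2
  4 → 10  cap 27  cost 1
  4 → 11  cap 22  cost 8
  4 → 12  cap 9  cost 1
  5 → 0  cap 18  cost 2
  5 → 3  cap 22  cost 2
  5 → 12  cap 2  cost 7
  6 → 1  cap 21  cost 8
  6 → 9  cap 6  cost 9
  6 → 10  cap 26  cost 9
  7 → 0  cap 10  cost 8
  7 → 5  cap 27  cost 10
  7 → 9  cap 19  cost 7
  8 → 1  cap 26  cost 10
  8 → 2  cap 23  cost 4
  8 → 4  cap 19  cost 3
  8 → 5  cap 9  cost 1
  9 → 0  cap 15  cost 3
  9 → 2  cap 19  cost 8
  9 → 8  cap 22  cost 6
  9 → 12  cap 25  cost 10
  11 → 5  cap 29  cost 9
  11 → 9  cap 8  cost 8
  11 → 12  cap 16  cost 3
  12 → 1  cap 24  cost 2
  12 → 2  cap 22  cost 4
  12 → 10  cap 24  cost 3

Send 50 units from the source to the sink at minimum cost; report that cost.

Minimum cost for 50 units: 710

shortest-cost path #1: 7→0→10 push 10 @ unit cost 10 (adds 100)
shortest-cost path #2: 7→9→0→10 push 14 @ unit cost 12 (adds 168)
shortest-cost path #3: 7→9→0→4→10 push 1 @ unit cost 14 (adds 14)
shortest-cost path #4: 7→5→0→4→10 push 16 @ unit cost 16 (adds 256)
shortest-cost path #5: 7→9→8→4→10 push 4 @ unit cost 17 (adds 68)
shortest-cost path #6: 7→5→0→9→8→4→10 push 2 @ unit cost 19 (adds 38)
shortest-cost path #7: 7→5→12→10 push 2 @ unit cost 20 (adds 40)
shortest-cost path #8: 7→5→3→11→12→10 push 1 @ unit cost 26 (adds 26)
total cost = 710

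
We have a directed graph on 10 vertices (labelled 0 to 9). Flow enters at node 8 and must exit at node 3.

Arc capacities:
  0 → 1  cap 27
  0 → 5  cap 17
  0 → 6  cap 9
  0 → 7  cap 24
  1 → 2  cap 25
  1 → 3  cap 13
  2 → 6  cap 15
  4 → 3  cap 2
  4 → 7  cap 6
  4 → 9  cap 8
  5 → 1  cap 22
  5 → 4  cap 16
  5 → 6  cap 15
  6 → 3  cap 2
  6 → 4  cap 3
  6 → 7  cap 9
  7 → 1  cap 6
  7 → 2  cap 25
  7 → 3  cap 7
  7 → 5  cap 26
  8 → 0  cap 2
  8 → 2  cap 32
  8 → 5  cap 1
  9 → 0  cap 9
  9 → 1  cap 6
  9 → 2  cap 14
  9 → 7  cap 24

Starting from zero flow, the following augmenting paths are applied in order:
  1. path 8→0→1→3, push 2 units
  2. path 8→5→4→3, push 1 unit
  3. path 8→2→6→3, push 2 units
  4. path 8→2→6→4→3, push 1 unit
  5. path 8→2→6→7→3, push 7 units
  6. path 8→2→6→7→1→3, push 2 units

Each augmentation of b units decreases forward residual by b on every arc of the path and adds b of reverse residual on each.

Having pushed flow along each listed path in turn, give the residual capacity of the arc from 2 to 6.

after path 1 (8→0→1→3, push 2): res(2,6)=15
after path 2 (8→5→4→3, push 1): res(2,6)=15
after path 3 (8→2→6→3, push 2): res(2,6)=13
after path 4 (8→2→6→4→3, push 1): res(2,6)=12
after path 5 (8→2→6→7→3, push 7): res(2,6)=5
after path 6 (8→2→6→7→1→3, push 2): res(2,6)=3

Residual capacity of (2,6): 3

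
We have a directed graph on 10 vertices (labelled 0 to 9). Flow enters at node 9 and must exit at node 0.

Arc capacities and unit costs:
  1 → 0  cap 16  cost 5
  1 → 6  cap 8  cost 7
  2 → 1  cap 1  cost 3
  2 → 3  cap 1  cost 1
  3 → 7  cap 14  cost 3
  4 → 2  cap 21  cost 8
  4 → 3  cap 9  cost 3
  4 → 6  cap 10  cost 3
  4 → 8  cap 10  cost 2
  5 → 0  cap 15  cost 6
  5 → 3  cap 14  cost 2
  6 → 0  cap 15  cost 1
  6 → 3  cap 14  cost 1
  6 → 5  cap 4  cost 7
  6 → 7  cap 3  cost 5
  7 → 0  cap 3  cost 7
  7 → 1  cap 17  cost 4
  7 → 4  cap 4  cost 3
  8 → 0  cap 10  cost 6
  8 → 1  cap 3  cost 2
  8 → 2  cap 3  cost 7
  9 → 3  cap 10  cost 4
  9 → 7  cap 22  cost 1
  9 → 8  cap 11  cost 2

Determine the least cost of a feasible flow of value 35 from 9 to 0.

Minimum cost for 35 units: 333

shortest-cost path #1: 9→7→0 push 3 @ unit cost 8 (adds 24)
shortest-cost path #2: 9→8→0 push 10 @ unit cost 8 (adds 80)
shortest-cost path #3: 9→7→4→6→0 push 4 @ unit cost 8 (adds 32)
shortest-cost path #4: 9→8→1→0 push 1 @ unit cost 9 (adds 9)
shortest-cost path #5: 9→7→1→0 push 15 @ unit cost 10 (adds 150)
shortest-cost path #6: 9→3→7→1→6→0 push 2 @ unit cost 19 (adds 38)
total cost = 333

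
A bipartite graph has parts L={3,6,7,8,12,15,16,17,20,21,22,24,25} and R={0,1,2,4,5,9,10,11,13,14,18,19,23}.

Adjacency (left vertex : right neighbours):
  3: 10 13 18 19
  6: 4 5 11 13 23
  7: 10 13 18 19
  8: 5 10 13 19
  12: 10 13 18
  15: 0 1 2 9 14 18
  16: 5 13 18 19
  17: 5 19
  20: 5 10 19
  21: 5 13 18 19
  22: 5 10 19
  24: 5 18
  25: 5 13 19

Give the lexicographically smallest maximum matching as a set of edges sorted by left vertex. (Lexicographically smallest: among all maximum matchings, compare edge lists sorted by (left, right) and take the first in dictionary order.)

Lex-smallest maximum matching: {(3,10), (6,4), (7,13), (8,5), (12,18), (15,0), (16,19)}

|M| = 7 (so the lex-smallest maximum matching has 7 edges)
process left vertices in ascending order; for each, take the smallest-labelled available neighbour that still permits 7 edges overall, or leave it unmatched if none does
lex-smallest matching: {3-10, 6-4, 7-13, 8-5, 12-18, 15-0, 16-19}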